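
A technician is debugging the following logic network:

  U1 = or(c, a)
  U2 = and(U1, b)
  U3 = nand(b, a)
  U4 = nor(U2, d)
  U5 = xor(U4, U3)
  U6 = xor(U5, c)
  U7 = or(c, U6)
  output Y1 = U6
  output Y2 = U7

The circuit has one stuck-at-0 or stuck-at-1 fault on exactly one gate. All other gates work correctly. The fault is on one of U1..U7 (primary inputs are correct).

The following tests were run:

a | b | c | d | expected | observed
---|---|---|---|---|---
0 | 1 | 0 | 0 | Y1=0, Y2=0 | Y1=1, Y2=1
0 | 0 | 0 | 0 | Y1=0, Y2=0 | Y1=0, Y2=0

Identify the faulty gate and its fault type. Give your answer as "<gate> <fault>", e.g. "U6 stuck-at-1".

Fault-free values for test 1 (a=0, b=1, c=0, d=0): U1=0, U2=0, U3=1, U4=1, U5=0, U6=0, U7=0, giving Y1=0, Y2=0. Observed Y1=1, Y2=1.
Test 1: faults giving observed Y1=1, Y2=1 are {U1 stuck-at-1, U2 stuck-at-1, U3 stuck-at-0, U4 stuck-at-0, U5 stuck-at-1, U6 stuck-at-1}.
Test 2 (a=0, b=0, c=0, d=0): fault-free U1=0, U2=0, U3=1, U4=1, U5=0, U6=0, U7=0 → Y1=0, Y2=0; observed Y1=0, Y2=0. Eliminates U2 stuck-at-1, U3 stuck-at-0, U4 stuck-at-0, U5 stuck-at-1, U6 stuck-at-1.
Only U1 stuck-at-1 is consistent with every test.

U1 stuck-at-1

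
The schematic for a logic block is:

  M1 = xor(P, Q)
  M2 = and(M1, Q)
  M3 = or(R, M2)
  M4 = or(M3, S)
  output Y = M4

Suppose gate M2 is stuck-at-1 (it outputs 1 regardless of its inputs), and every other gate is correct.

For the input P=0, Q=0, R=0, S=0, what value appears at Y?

Propagate with M2 forced: M1=0, M2=1 [stuck-at-1], M3=1, M4=1.
So Y = 1. (Without the fault it would be 0.)

1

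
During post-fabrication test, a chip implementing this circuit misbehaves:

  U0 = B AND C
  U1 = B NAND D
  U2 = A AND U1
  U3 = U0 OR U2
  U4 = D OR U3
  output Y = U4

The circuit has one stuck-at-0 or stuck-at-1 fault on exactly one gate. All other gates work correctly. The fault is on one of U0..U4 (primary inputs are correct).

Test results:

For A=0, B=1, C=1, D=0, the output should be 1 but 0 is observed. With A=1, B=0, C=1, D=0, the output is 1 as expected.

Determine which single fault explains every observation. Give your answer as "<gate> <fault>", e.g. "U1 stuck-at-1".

Fault-free values for test 1 (A=0, B=1, C=1, D=0): U0=1, U1=1, U2=0, U3=1, U4=1, giving Y=1. Observed 0.
Test 1: faults giving observed 0 are {U0 stuck-at-0, U3 stuck-at-0, U4 stuck-at-0}.
Test 2 (A=1, B=0, C=1, D=0): fault-free U0=0, U1=1, U2=1, U3=1, U4=1 → 1; observed 1. Eliminates U3 stuck-at-0, U4 stuck-at-0.
Only U0 stuck-at-0 is consistent with every test.

U0 stuck-at-0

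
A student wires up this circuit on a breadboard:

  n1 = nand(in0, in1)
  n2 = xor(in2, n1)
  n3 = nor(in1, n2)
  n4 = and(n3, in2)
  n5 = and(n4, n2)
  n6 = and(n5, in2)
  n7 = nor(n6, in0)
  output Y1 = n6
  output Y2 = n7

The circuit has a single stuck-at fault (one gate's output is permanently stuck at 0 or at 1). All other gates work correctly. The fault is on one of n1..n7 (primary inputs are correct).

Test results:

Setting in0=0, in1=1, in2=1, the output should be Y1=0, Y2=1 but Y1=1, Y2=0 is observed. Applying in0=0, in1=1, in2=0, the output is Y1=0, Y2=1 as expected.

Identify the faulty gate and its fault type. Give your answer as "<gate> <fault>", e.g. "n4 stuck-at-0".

Fault-free values for test 1 (in0=0, in1=1, in2=1): n1=1, n2=0, n3=0, n4=0, n5=0, n6=0, n7=1, giving Y1=0, Y2=1. Observed Y1=1, Y2=0.
Test 1: faults giving observed Y1=1, Y2=0 are {n5 stuck-at-1, n6 stuck-at-1}.
Test 2 (in0=0, in1=1, in2=0): fault-free n1=1, n2=1, n3=0, n4=0, n5=0, n6=0, n7=1 → Y1=0, Y2=1; observed Y1=0, Y2=1. Eliminates n6 stuck-at-1.
Only n5 stuck-at-1 is consistent with every test.

n5 stuck-at-1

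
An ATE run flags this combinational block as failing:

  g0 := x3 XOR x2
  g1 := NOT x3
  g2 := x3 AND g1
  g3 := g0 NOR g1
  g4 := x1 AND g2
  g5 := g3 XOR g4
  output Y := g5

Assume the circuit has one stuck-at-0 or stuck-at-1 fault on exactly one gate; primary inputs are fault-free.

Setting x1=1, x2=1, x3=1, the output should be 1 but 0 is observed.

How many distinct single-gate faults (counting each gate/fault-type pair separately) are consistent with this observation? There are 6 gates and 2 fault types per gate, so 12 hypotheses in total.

Fault-free: g0=0, g1=0, g2=0, g3=1, g4=0, g5=1 → 1. Observed 0.
  g0 stuck-at-0: output 1 ✗
  g0 stuck-at-1: output 0 ✓
  g1 stuck-at-0: output 1 ✗
  g1 stuck-at-1: output 1 ✗
  g2 stuck-at-0: output 1 ✗
  g2 stuck-at-1: output 0 ✓
  g3 stuck-at-0: output 0 ✓
  g3 stuck-at-1: output 1 ✗
  g4 stuck-at-0: output 1 ✗
  g4 stuck-at-1: output 0 ✓
  g5 stuck-at-0: output 0 ✓
  g5 stuck-at-1: output 1 ✗
Consistent faults: {g0 stuck-at-1, g2 stuck-at-1, g3 stuck-at-0, g4 stuck-at-1, g5 stuck-at-0} — 5 in all.

5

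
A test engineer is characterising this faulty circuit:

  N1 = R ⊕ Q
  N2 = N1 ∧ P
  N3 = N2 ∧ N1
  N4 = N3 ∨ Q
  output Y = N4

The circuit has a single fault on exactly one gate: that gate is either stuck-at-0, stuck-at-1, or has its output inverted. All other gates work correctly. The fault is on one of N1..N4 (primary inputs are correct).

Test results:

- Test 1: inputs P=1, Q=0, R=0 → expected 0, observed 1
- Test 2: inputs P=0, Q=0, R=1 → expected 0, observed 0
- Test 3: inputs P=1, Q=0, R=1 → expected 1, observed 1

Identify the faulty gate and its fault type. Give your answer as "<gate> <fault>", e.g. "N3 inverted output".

N1 stuck-at-1

Fault-free values for test 1 (P=1, Q=0, R=0): N1=0, N2=0, N3=0, N4=0, giving Y=0. Observed 1.
Test 1: faults giving observed 1 are {N1 stuck-at-1, N1 inverted output, N3 stuck-at-1, N3 inverted output, N4 stuck-at-1, N4 inverted output}.
Test 2 (P=0, Q=0, R=1): fault-free N1=1, N2=0, N3=0, N4=0 → 0; observed 0. Eliminates N3 stuck-at-1, N3 inverted output, N4 stuck-at-1, N4 inverted output.
Test 3 (P=1, Q=0, R=1): fault-free N1=1, N2=1, N3=1, N4=1 → 1; observed 1. Eliminates N1 inverted output.
Only N1 stuck-at-1 is consistent with every test.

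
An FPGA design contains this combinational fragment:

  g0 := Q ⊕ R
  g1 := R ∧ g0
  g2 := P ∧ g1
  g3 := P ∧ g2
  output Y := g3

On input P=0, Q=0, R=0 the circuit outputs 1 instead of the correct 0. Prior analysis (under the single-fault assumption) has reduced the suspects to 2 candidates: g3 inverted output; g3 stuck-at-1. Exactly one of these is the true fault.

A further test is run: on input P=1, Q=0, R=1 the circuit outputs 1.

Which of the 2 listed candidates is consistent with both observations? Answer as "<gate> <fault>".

g3 stuck-at-1

Evaluate each candidate on input P=1, Q=0, R=1:
  g3 inverted output: g0=1, g1=1, g2=1, g3=0 [inverted output] → 0 — eliminated
  g3 stuck-at-1: g0=1, g1=1, g2=1, g3=1 [stuck-at-1] → 1 — matches
Only g3 stuck-at-1 reproduces the observed 1.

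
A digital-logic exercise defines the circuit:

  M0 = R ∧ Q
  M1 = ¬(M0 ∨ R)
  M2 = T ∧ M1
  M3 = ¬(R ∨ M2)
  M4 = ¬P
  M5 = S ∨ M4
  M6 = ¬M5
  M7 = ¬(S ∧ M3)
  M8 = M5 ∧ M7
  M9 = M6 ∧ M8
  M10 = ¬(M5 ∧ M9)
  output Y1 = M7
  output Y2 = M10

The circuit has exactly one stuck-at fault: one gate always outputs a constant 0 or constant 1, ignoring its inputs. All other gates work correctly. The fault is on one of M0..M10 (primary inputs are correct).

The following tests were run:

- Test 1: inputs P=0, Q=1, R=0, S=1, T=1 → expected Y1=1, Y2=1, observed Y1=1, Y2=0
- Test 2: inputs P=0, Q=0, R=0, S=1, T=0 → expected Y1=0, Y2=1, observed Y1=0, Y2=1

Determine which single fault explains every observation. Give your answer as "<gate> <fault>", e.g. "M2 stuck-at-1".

Fault-free values for test 1 (P=0, Q=1, R=0, S=1, T=1): M0=0, M1=1, M2=1, M3=0, M4=1, M5=1, M6=0, M7=1, M8=1, M9=0, M10=1, giving Y1=1, Y2=1. Observed Y1=1, Y2=0.
Test 1: faults giving observed Y1=1, Y2=0 are {M6 stuck-at-1, M9 stuck-at-1, M10 stuck-at-0}.
Test 2 (P=0, Q=0, R=0, S=1, T=0): fault-free M0=0, M1=1, M2=0, M3=1, M4=1, M5=1, M6=0, M7=0, M8=0, M9=0, M10=1 → Y1=0, Y2=1; observed Y1=0, Y2=1. Eliminates M9 stuck-at-1, M10 stuck-at-0.
Only M6 stuck-at-1 is consistent with every test.

M6 stuck-at-1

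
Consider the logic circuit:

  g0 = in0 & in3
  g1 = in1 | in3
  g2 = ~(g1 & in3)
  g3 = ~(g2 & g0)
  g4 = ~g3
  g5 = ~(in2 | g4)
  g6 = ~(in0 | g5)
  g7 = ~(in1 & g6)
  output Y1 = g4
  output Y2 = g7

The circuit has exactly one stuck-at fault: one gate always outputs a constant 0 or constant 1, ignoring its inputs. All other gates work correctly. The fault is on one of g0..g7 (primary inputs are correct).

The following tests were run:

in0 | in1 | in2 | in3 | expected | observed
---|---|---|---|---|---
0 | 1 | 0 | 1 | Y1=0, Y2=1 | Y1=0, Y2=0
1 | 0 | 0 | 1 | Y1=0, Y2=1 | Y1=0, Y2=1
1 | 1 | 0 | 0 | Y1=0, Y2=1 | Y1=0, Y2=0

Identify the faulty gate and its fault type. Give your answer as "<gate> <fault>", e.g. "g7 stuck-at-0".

Fault-free values for test 1 (in0=0, in1=1, in2=0, in3=1): g0=0, g1=1, g2=0, g3=1, g4=0, g5=1, g6=0, g7=1, giving Y1=0, Y2=1. Observed Y1=0, Y2=0.
Test 1: faults giving observed Y1=0, Y2=0 are {g5 stuck-at-0, g6 stuck-at-1, g7 stuck-at-0}.
Test 2 (in0=1, in1=0, in2=0, in3=1): fault-free g0=1, g1=1, g2=0, g3=1, g4=0, g5=1, g6=0, g7=1 → Y1=0, Y2=1; observed Y1=0, Y2=1. Eliminates g7 stuck-at-0.
Test 3 (in0=1, in1=1, in2=0, in3=0): fault-free g0=0, g1=1, g2=1, g3=1, g4=0, g5=1, g6=0, g7=1 → Y1=0, Y2=1; observed Y1=0, Y2=0. Eliminates g5 stuck-at-0.
Only g6 stuck-at-1 is consistent with every test.

g6 stuck-at-1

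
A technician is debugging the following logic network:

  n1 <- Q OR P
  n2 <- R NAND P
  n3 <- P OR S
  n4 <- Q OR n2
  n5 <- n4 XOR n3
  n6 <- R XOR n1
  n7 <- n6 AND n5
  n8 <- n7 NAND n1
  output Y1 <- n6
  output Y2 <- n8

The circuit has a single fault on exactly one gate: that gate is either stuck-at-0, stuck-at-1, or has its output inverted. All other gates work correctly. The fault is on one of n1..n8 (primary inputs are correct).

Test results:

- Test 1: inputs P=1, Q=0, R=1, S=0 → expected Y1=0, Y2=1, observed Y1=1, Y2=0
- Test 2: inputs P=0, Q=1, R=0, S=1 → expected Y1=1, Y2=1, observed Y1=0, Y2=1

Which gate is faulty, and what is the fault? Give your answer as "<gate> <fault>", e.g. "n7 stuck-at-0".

Fault-free values for test 1 (P=1, Q=0, R=1, S=0): n1=1, n2=0, n3=1, n4=0, n5=1, n6=0, n7=0, n8=1, giving Y1=0, Y2=1. Observed Y1=1, Y2=0.
Test 1: faults giving observed Y1=1, Y2=0 are {n6 stuck-at-1, n6 inverted output}.
Test 2 (P=0, Q=1, R=0, S=1): fault-free n1=1, n2=1, n3=1, n4=1, n5=0, n6=1, n7=0, n8=1 → Y1=1, Y2=1; observed Y1=0, Y2=1. Eliminates n6 stuck-at-1.
Only n6 inverted output is consistent with every test.

n6 inverted output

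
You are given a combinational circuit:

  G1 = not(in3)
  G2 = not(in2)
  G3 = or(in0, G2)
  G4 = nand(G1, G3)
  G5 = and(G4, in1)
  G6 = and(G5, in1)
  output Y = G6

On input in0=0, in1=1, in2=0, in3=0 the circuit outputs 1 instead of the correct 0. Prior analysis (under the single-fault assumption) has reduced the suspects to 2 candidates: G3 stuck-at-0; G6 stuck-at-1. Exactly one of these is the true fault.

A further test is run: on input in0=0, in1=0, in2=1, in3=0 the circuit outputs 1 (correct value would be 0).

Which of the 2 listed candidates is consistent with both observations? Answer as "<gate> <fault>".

Evaluate each candidate on input in0=0, in1=0, in2=1, in3=0:
  G3 stuck-at-0: G1=1, G2=0, G3=0 [stuck-at-0], G4=1, G5=0, G6=0 → 0 — eliminated
  G6 stuck-at-1: G1=1, G2=0, G3=0, G4=1, G5=0, G6=1 [stuck-at-1] → 1 — matches
Only G6 stuck-at-1 reproduces the observed 1.

G6 stuck-at-1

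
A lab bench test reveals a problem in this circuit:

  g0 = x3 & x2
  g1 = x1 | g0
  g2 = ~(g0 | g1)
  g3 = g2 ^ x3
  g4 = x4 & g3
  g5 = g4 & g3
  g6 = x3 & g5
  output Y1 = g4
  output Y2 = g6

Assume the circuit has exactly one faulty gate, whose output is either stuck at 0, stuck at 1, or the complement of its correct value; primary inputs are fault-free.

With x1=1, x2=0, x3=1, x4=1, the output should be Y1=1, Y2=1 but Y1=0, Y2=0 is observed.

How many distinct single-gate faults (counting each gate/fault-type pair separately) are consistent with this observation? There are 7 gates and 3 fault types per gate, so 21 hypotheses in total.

Fault-free: g0=0, g1=1, g2=0, g3=1, g4=1, g5=1, g6=1 → Y1=1, Y2=1. Observed Y1=0, Y2=0.
  g0: none of the 3 fault types match ✗
  g1: stuck-at-0, inverted output ✓; others ✗
  g2: stuck-at-1, inverted output ✓; others ✗
  g3: stuck-at-0, inverted output ✓; others ✗
  g4: stuck-at-0, inverted output ✓; others ✗
  g5: none of the 3 fault types match ✗
  g6: none of the 3 fault types match ✗
Consistent faults: {g1 stuck-at-0, g1 inverted output, g2 stuck-at-1, g2 inverted output, g3 stuck-at-0, g3 inverted output, g4 stuck-at-0, g4 inverted output} — 8 in all.

8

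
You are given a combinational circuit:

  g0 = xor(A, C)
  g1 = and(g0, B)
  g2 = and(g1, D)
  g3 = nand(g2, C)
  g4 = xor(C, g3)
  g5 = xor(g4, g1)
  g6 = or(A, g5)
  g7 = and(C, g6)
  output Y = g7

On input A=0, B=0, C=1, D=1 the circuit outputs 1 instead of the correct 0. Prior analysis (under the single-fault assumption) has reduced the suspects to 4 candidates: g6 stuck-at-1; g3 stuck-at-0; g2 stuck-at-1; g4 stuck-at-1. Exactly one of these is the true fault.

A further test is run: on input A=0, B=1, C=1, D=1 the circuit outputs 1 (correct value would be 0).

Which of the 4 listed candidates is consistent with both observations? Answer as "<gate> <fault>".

Evaluate each candidate on input A=0, B=1, C=1, D=1:
  g6 stuck-at-1: g0=1, g1=1, g2=1, g3=0, g4=1, g5=0, g6=1 [stuck-at-1], g7=1 → 1 — matches
  g3 stuck-at-0: g0=1, g1=1, g2=1, g3=0 [stuck-at-0], g4=1, g5=0, g6=0, g7=0 → 0 — eliminated
  g2 stuck-at-1: g0=1, g1=1, g2=1 [stuck-at-1], g3=0, g4=1, g5=0, g6=0, g7=0 → 0 — eliminated
  g4 stuck-at-1: g0=1, g1=1, g2=1, g3=0, g4=1 [stuck-at-1], g5=0, g6=0, g7=0 → 0 — eliminated
Only g6 stuck-at-1 reproduces the observed 1.

g6 stuck-at-1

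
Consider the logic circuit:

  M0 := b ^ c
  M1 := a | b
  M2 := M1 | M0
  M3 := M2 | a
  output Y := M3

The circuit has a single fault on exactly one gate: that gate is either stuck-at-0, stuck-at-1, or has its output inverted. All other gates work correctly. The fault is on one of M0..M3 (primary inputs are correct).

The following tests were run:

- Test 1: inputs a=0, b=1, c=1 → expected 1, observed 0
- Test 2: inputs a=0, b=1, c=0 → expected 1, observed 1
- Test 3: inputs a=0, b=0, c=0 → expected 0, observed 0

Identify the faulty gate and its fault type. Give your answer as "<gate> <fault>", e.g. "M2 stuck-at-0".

Fault-free values for test 1 (a=0, b=1, c=1): M0=0, M1=1, M2=1, M3=1, giving Y=1. Observed 0.
Test 1: faults giving observed 0 are {M1 stuck-at-0, M1 inverted output, M2 stuck-at-0, M2 inverted output, M3 stuck-at-0, M3 inverted output}.
Test 2 (a=0, b=1, c=0): fault-free M0=1, M1=1, M2=1, M3=1 → 1; observed 1. Eliminates M2 stuck-at-0, M2 inverted output, M3 stuck-at-0, M3 inverted output.
Test 3 (a=0, b=0, c=0): fault-free M0=0, M1=0, M2=0, M3=0 → 0; observed 0. Eliminates M1 inverted output.
Only M1 stuck-at-0 is consistent with every test.

M1 stuck-at-0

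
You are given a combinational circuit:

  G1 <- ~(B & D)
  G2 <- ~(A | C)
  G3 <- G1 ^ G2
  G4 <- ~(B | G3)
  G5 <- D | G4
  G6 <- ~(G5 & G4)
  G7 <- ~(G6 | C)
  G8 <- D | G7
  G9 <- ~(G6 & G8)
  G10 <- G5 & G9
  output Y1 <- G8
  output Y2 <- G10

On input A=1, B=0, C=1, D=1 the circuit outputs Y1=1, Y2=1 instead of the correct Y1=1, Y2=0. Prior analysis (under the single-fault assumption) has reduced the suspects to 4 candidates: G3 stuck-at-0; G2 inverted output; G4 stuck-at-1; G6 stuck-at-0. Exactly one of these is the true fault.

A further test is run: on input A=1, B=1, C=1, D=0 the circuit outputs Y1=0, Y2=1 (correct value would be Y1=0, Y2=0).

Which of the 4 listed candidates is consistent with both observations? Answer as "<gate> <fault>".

G4 stuck-at-1

Evaluate each candidate on input A=1, B=1, C=1, D=0:
  G3 stuck-at-0: G1=1, G2=0, G3=0 [stuck-at-0], G4=0, G5=0, G6=1, G7=0, G8=0, G9=1, G10=0 → Y1=0, Y2=0 — eliminated
  G2 inverted output: G1=1, G2=1 [inverted output], G3=0, G4=0, G5=0, G6=1, G7=0, G8=0, G9=1, G10=0 → Y1=0, Y2=0 — eliminated
  G4 stuck-at-1: G1=1, G2=0, G3=1, G4=1 [stuck-at-1], G5=1, G6=0, G7=0, G8=0, G9=1, G10=1 → Y1=0, Y2=1 — matches
  G6 stuck-at-0: G1=1, G2=0, G3=1, G4=0, G5=0, G6=0 [stuck-at-0], G7=0, G8=0, G9=1, G10=0 → Y1=0, Y2=0 — eliminated
Only G4 stuck-at-1 reproduces the observed Y1=0, Y2=1.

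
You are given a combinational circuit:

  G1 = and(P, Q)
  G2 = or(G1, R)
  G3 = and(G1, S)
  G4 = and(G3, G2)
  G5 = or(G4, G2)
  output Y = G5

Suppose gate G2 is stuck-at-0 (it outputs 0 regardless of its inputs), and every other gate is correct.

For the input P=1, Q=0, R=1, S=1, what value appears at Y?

Propagate with G2 forced: G1=0, G2=0 [stuck-at-0], G3=0, G4=0, G5=0.
So Y = 0. (Without the fault it would be 1.)

0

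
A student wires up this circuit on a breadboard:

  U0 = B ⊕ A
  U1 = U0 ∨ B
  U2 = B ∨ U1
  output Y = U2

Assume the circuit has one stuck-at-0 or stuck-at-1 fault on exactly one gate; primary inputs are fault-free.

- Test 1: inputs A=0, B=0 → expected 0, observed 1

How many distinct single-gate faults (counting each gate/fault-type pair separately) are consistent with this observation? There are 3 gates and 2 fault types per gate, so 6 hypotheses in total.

3

Fault-free: U0=0, U1=0, U2=0 → 0. Observed 1.
  U0 stuck-at-0: output 0 ✗
  U0 stuck-at-1: output 1 ✓
  U1 stuck-at-0: output 0 ✗
  U1 stuck-at-1: output 1 ✓
  U2 stuck-at-0: output 0 ✗
  U2 stuck-at-1: output 1 ✓
Consistent faults: {U0 stuck-at-1, U1 stuck-at-1, U2 stuck-at-1} — 3 in all.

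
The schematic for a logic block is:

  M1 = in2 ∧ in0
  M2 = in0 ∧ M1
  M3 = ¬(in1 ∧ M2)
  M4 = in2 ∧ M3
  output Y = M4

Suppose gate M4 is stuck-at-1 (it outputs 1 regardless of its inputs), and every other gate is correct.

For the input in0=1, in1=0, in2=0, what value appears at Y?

1

Propagate with M4 forced: M1=0, M2=0, M3=1, M4=1 [stuck-at-1].
So Y = 1. (Without the fault it would be 0.)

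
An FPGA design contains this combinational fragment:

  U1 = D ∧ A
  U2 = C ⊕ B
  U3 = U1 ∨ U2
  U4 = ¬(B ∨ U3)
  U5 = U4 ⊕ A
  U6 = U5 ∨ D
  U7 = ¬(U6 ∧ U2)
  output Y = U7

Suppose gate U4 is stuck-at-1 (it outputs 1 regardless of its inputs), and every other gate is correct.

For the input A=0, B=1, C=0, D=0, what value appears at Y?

Propagate with U4 forced: U1=0, U2=1, U3=1, U4=1 [stuck-at-1], U5=1, U6=1, U7=0.
So Y = 0. (Without the fault it would be 1.)

0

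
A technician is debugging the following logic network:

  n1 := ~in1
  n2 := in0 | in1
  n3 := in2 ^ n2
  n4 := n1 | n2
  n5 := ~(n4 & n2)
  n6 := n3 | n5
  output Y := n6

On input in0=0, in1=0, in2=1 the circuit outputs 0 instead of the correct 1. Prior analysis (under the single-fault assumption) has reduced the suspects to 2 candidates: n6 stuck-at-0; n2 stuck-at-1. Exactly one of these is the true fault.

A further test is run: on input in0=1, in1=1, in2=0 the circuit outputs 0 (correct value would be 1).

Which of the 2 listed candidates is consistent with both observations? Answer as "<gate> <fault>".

n6 stuck-at-0

Evaluate each candidate on input in0=1, in1=1, in2=0:
  n6 stuck-at-0: n1=0, n2=1, n3=1, n4=1, n5=0, n6=0 [stuck-at-0] → 0 — matches
  n2 stuck-at-1: n1=0, n2=1 [stuck-at-1], n3=1, n4=1, n5=0, n6=1 → 1 — eliminated
Only n6 stuck-at-0 reproduces the observed 0.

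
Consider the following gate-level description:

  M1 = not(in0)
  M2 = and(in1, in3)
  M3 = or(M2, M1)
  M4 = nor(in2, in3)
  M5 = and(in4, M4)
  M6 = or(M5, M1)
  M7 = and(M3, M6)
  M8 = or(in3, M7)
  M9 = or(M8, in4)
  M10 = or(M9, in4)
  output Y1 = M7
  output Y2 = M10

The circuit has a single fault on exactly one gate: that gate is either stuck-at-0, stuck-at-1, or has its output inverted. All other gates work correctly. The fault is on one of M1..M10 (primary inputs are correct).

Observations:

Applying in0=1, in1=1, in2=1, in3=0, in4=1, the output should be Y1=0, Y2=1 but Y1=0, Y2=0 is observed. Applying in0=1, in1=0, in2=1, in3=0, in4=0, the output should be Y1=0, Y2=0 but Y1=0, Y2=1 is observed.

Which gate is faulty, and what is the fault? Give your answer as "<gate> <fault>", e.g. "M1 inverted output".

Fault-free values for test 1 (in0=1, in1=1, in2=1, in3=0, in4=1): M1=0, M2=0, M3=0, M4=0, M5=0, M6=0, M7=0, M8=0, M9=1, M10=1, giving Y1=0, Y2=1. Observed Y1=0, Y2=0.
Test 1: faults giving observed Y1=0, Y2=0 are {M10 stuck-at-0, M10 inverted output}.
Test 2 (in0=1, in1=0, in2=1, in3=0, in4=0): fault-free M1=0, M2=0, M3=0, M4=0, M5=0, M6=0, M7=0, M8=0, M9=0, M10=0 → Y1=0, Y2=0; observed Y1=0, Y2=1. Eliminates M10 stuck-at-0.
Only M10 inverted output is consistent with every test.

M10 inverted output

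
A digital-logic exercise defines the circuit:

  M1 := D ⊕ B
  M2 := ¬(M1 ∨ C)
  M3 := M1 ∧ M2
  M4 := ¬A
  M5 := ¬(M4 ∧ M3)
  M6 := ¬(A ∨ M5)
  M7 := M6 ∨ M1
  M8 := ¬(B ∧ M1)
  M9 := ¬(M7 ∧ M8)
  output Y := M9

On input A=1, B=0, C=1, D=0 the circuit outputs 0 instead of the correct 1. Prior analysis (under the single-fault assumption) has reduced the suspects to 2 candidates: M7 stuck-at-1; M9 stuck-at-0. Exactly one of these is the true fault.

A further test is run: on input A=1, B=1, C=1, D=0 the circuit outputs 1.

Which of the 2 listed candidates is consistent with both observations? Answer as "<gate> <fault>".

M7 stuck-at-1

Evaluate each candidate on input A=1, B=1, C=1, D=0:
  M7 stuck-at-1: M1=1, M2=0, M3=0, M4=0, M5=1, M6=0, M7=1 [stuck-at-1], M8=0, M9=1 → 1 — matches
  M9 stuck-at-0: M1=1, M2=0, M3=0, M4=0, M5=1, M6=0, M7=1, M8=0, M9=0 [stuck-at-0] → 0 — eliminated
Only M7 stuck-at-1 reproduces the observed 1.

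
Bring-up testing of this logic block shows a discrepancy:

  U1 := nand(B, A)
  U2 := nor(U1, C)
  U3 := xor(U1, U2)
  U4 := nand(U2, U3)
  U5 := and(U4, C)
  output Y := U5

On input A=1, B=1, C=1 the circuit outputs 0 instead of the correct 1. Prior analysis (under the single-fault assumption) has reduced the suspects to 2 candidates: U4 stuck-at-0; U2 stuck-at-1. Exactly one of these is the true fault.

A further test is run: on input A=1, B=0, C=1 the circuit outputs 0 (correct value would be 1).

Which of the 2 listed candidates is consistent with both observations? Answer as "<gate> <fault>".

Evaluate each candidate on input A=1, B=0, C=1:
  U4 stuck-at-0: U1=1, U2=0, U3=1, U4=0 [stuck-at-0], U5=0 → 0 — matches
  U2 stuck-at-1: U1=1, U2=1 [stuck-at-1], U3=0, U4=1, U5=1 → 1 — eliminated
Only U4 stuck-at-0 reproduces the observed 0.

U4 stuck-at-0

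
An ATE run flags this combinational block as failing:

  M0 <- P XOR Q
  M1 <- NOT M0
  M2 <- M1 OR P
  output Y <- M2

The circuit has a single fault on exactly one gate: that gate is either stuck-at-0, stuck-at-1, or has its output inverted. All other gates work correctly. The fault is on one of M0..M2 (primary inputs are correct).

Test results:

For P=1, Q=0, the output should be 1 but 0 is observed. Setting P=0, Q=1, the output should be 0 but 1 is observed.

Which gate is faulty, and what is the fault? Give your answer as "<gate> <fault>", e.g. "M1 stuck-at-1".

Fault-free values for test 1 (P=1, Q=0): M0=1, M1=0, M2=1, giving Y=1. Observed 0.
Test 1: faults giving observed 0 are {M2 stuck-at-0, M2 inverted output}.
Test 2 (P=0, Q=1): fault-free M0=1, M1=0, M2=0 → 0; observed 1. Eliminates M2 stuck-at-0.
Only M2 inverted output is consistent with every test.

M2 inverted output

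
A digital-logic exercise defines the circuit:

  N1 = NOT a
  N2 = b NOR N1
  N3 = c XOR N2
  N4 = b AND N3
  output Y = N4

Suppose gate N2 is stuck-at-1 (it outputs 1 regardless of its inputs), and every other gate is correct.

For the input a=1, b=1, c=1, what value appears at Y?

Propagate with N2 forced: N1=0, N2=1 [stuck-at-1], N3=0, N4=0.
So Y = 0. (Without the fault it would be 1.)

0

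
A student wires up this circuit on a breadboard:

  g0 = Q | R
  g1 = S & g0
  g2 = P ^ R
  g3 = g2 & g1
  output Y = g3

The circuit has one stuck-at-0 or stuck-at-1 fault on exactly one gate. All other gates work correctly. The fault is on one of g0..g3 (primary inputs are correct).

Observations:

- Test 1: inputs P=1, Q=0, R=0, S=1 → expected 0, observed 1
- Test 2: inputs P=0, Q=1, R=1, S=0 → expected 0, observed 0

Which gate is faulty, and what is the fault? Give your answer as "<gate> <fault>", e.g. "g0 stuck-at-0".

Fault-free values for test 1 (P=1, Q=0, R=0, S=1): g0=0, g1=0, g2=1, g3=0, giving Y=0. Observed 1.
Test 1: faults giving observed 1 are {g0 stuck-at-1, g1 stuck-at-1, g3 stuck-at-1}.
Test 2 (P=0, Q=1, R=1, S=0): fault-free g0=1, g1=0, g2=1, g3=0 → 0; observed 0. Eliminates g1 stuck-at-1, g3 stuck-at-1.
Only g0 stuck-at-1 is consistent with every test.

g0 stuck-at-1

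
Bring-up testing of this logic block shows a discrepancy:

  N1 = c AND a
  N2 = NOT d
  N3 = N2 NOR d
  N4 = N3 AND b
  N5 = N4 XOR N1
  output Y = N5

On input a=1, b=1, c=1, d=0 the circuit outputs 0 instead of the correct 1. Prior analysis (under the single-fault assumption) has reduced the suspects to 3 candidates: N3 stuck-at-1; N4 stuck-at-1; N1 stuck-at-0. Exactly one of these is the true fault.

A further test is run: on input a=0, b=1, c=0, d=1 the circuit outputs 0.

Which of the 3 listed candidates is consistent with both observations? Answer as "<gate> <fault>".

Evaluate each candidate on input a=0, b=1, c=0, d=1:
  N3 stuck-at-1: N1=0, N2=0, N3=1 [stuck-at-1], N4=1, N5=1 → 1 — eliminated
  N4 stuck-at-1: N1=0, N2=0, N3=0, N4=1 [stuck-at-1], N5=1 → 1 — eliminated
  N1 stuck-at-0: N1=0 [stuck-at-0], N2=0, N3=0, N4=0, N5=0 → 0 — matches
Only N1 stuck-at-0 reproduces the observed 0.

N1 stuck-at-0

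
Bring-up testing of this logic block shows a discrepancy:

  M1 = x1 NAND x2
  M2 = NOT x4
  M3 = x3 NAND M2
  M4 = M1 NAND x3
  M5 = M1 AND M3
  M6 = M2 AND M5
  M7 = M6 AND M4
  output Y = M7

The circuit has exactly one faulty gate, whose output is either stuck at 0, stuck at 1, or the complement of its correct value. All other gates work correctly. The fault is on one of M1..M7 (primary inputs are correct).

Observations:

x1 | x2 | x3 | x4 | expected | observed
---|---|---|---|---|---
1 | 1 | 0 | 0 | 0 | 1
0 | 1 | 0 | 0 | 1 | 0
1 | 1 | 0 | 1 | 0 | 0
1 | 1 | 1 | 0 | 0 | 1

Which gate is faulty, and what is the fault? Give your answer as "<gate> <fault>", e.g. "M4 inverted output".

Fault-free values for test 1 (x1=1, x2=1, x3=0, x4=0): M1=0, M2=1, M3=1, M4=1, M5=0, M6=0, M7=0, giving Y=0. Observed 1.
Test 1: faults giving observed 1 are {M1 stuck-at-1, M1 inverted output, M5 stuck-at-1, M5 inverted output, M6 stuck-at-1, M6 inverted output, M7 stuck-at-1, M7 inverted output}.
Test 2 (x1=0, x2=1, x3=0, x4=0): fault-free M1=1, M2=1, M3=1, M4=1, M5=1, M6=1, M7=1 → 1; observed 0. Eliminates M1 stuck-at-1, M5 stuck-at-1, M6 stuck-at-1, M7 stuck-at-1.
Test 3 (x1=1, x2=1, x3=0, x4=1): fault-free M1=0, M2=0, M3=1, M4=1, M5=0, M6=0, M7=0 → 0; observed 0. Eliminates M6 inverted output, M7 inverted output.
Test 4 (x1=1, x2=1, x3=1, x4=0): fault-free M1=0, M2=1, M3=0, M4=1, M5=0, M6=0, M7=0 → 0; observed 1. Eliminates M1 inverted output.
Only M5 inverted output is consistent with every test.

M5 inverted output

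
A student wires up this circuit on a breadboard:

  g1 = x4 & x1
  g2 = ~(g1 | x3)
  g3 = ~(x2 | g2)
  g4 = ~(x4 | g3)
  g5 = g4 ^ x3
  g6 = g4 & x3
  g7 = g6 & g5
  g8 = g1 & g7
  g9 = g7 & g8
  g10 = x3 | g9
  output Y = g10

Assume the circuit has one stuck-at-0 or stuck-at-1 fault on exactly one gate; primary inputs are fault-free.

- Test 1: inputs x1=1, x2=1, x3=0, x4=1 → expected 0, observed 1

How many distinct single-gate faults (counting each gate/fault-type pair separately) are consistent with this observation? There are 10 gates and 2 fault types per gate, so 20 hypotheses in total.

Fault-free: g1=1, g2=0, g3=0, g4=0, g5=0, g6=0, g7=0, g8=0, g9=0, g10=0 → 0. Observed 1.
  g1: none of the 2 fault types match ✗
  g2: none of the 2 fault types match ✗
  g3: none of the 2 fault types match ✗
  g4: none of the 2 fault types match ✗
  g5: none of the 2 fault types match ✗
  g6: none of the 2 fault types match ✗
  g7: stuck-at-1 ✓; others ✗
  g8: none of the 2 fault types match ✗
  g9: stuck-at-1 ✓; others ✗
  g10: stuck-at-1 ✓; others ✗
Consistent faults: {g7 stuck-at-1, g9 stuck-at-1, g10 stuck-at-1} — 3 in all.

3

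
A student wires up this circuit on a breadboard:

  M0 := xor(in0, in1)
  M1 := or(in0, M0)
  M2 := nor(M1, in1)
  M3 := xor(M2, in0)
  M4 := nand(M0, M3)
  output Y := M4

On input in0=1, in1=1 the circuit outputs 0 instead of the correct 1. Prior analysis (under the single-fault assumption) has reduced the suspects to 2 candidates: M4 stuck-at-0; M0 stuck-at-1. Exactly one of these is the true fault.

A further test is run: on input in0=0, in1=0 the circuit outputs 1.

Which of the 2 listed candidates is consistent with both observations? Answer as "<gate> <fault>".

M0 stuck-at-1

Evaluate each candidate on input in0=0, in1=0:
  M4 stuck-at-0: M0=0, M1=0, M2=1, M3=1, M4=0 [stuck-at-0] → 0 — eliminated
  M0 stuck-at-1: M0=1 [stuck-at-1], M1=1, M2=0, M3=0, M4=1 → 1 — matches
Only M0 stuck-at-1 reproduces the observed 1.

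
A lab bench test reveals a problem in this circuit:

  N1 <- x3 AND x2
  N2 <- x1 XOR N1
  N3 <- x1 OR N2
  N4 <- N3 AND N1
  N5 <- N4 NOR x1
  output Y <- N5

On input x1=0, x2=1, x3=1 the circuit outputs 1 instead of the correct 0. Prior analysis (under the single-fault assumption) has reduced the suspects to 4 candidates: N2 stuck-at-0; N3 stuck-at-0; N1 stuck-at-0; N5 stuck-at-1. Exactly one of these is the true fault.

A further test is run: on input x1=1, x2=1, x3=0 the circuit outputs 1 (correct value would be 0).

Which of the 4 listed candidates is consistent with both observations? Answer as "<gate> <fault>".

Evaluate each candidate on input x1=1, x2=1, x3=0:
  N2 stuck-at-0: N1=0, N2=0 [stuck-at-0], N3=1, N4=0, N5=0 → 0 — eliminated
  N3 stuck-at-0: N1=0, N2=1, N3=0 [stuck-at-0], N4=0, N5=0 → 0 — eliminated
  N1 stuck-at-0: N1=0 [stuck-at-0], N2=1, N3=1, N4=0, N5=0 → 0 — eliminated
  N5 stuck-at-1: N1=0, N2=1, N3=1, N4=0, N5=1 [stuck-at-1] → 1 — matches
Only N5 stuck-at-1 reproduces the observed 1.

N5 stuck-at-1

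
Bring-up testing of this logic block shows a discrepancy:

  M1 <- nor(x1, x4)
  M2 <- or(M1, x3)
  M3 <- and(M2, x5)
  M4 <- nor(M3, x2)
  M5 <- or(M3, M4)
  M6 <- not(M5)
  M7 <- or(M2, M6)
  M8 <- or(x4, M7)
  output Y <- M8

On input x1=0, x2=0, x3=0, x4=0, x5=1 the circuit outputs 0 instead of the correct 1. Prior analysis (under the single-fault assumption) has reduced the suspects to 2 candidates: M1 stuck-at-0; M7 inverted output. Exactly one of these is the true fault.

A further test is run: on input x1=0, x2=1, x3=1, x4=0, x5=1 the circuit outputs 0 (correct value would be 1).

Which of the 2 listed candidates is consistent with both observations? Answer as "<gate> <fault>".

M7 inverted output

Evaluate each candidate on input x1=0, x2=1, x3=1, x4=0, x5=1:
  M1 stuck-at-0: M1=0 [stuck-at-0], M2=1, M3=1, M4=0, M5=1, M6=0, M7=1, M8=1 → 1 — eliminated
  M7 inverted output: M1=1, M2=1, M3=1, M4=0, M5=1, M6=0, M7=0 [inverted output], M8=0 → 0 — matches
Only M7 inverted output reproduces the observed 0.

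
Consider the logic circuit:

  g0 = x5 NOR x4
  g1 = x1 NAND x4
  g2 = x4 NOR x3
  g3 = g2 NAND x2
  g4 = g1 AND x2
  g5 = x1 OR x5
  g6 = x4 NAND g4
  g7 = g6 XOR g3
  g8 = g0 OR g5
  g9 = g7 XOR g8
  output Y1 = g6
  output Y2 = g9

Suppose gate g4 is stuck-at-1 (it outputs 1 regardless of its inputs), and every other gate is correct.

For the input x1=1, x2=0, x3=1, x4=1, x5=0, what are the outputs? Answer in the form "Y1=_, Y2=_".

Propagate with g4 forced: g0=0, g1=0, g2=0, g3=1, g4=1 [stuck-at-1], g5=1, g6=0, g7=1, g8=1, g9=0.
So the outputs are Y1=0, Y2=0. (Without the fault they would be Y1=1, Y2=1.)

Y1=0, Y2=0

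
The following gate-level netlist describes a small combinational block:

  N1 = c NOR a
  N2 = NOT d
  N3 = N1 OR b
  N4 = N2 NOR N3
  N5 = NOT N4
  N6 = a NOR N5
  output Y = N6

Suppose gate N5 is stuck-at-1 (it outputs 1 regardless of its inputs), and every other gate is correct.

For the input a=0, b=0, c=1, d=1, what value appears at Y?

0

Propagate with N5 forced: N1=0, N2=0, N3=0, N4=1, N5=1 [stuck-at-1], N6=0.
So Y = 0. (Without the fault it would be 1.)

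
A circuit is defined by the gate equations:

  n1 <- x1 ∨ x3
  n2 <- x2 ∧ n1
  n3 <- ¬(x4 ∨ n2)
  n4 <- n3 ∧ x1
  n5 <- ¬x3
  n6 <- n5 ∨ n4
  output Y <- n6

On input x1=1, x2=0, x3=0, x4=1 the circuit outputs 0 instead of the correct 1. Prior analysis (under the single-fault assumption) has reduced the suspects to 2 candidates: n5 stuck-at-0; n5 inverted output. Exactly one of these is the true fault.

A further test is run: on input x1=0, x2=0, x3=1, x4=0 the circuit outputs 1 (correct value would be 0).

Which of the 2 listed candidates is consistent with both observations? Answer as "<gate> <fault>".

Evaluate each candidate on input x1=0, x2=0, x3=1, x4=0:
  n5 stuck-at-0: n1=1, n2=0, n3=1, n4=0, n5=0 [stuck-at-0], n6=0 → 0 — eliminated
  n5 inverted output: n1=1, n2=0, n3=1, n4=0, n5=1 [inverted output], n6=1 → 1 — matches
Only n5 inverted output reproduces the observed 1.

n5 inverted output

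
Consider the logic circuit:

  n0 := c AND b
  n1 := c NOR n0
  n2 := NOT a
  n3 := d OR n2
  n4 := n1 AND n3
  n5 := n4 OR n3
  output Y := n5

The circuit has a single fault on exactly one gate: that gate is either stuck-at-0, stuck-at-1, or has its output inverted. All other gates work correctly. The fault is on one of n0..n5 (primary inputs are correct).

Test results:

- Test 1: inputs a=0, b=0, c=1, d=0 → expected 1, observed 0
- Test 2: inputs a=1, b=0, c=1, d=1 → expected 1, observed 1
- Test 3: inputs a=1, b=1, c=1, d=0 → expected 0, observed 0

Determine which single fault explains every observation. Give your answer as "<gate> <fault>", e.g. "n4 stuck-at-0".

Fault-free values for test 1 (a=0, b=0, c=1, d=0): n0=0, n1=0, n2=1, n3=1, n4=0, n5=1, giving Y=1. Observed 0.
Test 1: faults giving observed 0 are {n2 stuck-at-0, n2 inverted output, n3 stuck-at-0, n3 inverted output, n5 stuck-at-0, n5 inverted output}.
Test 2 (a=1, b=0, c=1, d=1): fault-free n0=0, n1=0, n2=0, n3=1, n4=0, n5=1 → 1; observed 1. Eliminates n3 stuck-at-0, n3 inverted output, n5 stuck-at-0, n5 inverted output.
Test 3 (a=1, b=1, c=1, d=0): fault-free n0=1, n1=0, n2=0, n3=0, n4=0, n5=0 → 0; observed 0. Eliminates n2 inverted output.
Only n2 stuck-at-0 is consistent with every test.

n2 stuck-at-0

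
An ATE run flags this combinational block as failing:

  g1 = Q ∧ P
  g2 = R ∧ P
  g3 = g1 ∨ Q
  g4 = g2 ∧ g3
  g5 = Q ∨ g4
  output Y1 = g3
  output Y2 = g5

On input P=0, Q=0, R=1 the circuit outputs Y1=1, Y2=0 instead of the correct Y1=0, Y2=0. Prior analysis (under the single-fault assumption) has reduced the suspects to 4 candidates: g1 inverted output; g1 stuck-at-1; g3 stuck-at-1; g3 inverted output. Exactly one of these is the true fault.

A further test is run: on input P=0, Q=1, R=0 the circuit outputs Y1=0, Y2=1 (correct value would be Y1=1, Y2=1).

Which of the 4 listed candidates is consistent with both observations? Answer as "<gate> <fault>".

Evaluate each candidate on input P=0, Q=1, R=0:
  g1 inverted output: g1=1 [inverted output], g2=0, g3=1, g4=0, g5=1 → Y1=1, Y2=1 — eliminated
  g1 stuck-at-1: g1=1 [stuck-at-1], g2=0, g3=1, g4=0, g5=1 → Y1=1, Y2=1 — eliminated
  g3 stuck-at-1: g1=0, g2=0, g3=1 [stuck-at-1], g4=0, g5=1 → Y1=1, Y2=1 — eliminated
  g3 inverted output: g1=0, g2=0, g3=0 [inverted output], g4=0, g5=1 → Y1=0, Y2=1 — matches
Only g3 inverted output reproduces the observed Y1=0, Y2=1.

g3 inverted output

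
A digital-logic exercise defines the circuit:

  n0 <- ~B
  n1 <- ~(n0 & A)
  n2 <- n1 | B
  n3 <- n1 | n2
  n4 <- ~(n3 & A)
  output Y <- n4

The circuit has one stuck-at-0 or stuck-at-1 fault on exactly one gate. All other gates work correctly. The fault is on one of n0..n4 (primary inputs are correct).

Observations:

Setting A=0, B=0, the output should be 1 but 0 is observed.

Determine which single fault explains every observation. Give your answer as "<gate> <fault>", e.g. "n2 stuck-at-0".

Fault-free values for test 1 (A=0, B=0): n0=1, n1=1, n2=1, n3=1, n4=1, giving Y=1. Observed 0.
Test 1: faults giving observed 0 are {n4 stuck-at-0}.
Only n4 stuck-at-0 is consistent with every test.

n4 stuck-at-0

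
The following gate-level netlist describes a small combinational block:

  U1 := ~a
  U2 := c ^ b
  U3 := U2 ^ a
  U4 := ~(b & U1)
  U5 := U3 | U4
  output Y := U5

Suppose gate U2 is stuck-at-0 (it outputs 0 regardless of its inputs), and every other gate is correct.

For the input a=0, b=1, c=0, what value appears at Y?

Propagate with U2 forced: U1=1, U2=0 [stuck-at-0], U3=0, U4=0, U5=0.
So Y = 0. (Without the fault it would be 1.)

0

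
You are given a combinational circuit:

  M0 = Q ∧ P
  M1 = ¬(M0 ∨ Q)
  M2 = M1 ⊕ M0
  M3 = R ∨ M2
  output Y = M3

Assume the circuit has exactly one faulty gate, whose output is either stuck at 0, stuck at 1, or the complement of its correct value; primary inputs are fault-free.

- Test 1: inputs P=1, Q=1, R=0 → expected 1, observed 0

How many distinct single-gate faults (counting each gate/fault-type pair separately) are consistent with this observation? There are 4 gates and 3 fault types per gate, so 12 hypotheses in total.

8

Fault-free: M0=1, M1=0, M2=1, M3=1 → 1. Observed 0.
  M0 stuck-at-0: output 0 ✓
  M0 stuck-at-1: output 1 ✗
  M0 inverted output: output 0 ✓
  M1 stuck-at-0: output 1 ✗
  M1 stuck-at-1: output 0 ✓
  M1 inverted output: output 0 ✓
  M2 stuck-at-0: output 0 ✓
  M2 stuck-at-1: output 1 ✗
  M2 inverted output: output 0 ✓
  M3 stuck-at-0: output 0 ✓
  M3 stuck-at-1: output 1 ✗
  M3 inverted output: output 0 ✓
Consistent faults: {M0 stuck-at-0, M0 inverted output, M1 stuck-at-1, M1 inverted output, M2 stuck-at-0, M2 inverted output, M3 stuck-at-0, M3 inverted output} — 8 in all.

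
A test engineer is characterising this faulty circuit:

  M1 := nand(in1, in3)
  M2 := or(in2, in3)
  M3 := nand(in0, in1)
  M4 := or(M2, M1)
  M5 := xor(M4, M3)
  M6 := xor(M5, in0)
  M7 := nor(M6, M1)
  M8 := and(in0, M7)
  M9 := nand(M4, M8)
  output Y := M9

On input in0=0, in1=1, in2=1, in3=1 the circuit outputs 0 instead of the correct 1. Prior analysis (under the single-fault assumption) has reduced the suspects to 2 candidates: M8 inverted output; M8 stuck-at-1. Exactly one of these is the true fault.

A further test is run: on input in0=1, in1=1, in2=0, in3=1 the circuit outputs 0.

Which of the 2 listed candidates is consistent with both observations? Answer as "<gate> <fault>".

Evaluate each candidate on input in0=1, in1=1, in2=0, in3=1:
  M8 inverted output: M1=0, M2=1, M3=0, M4=1, M5=1, M6=0, M7=1, M8=0 [inverted output], M9=1 → 1 — eliminated
  M8 stuck-at-1: M1=0, M2=1, M3=0, M4=1, M5=1, M6=0, M7=1, M8=1 [stuck-at-1], M9=0 → 0 — matches
Only M8 stuck-at-1 reproduces the observed 0.

M8 stuck-at-1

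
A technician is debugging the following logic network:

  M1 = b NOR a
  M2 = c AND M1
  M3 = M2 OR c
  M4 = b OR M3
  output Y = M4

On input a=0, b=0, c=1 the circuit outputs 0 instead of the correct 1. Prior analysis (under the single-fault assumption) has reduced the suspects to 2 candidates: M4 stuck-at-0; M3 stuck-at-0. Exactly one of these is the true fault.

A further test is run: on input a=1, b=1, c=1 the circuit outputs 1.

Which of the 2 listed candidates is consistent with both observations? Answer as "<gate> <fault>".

Evaluate each candidate on input a=1, b=1, c=1:
  M4 stuck-at-0: M1=0, M2=0, M3=1, M4=0 [stuck-at-0] → 0 — eliminated
  M3 stuck-at-0: M1=0, M2=0, M3=0 [stuck-at-0], M4=1 → 1 — matches
Only M3 stuck-at-0 reproduces the observed 1.

M3 stuck-at-0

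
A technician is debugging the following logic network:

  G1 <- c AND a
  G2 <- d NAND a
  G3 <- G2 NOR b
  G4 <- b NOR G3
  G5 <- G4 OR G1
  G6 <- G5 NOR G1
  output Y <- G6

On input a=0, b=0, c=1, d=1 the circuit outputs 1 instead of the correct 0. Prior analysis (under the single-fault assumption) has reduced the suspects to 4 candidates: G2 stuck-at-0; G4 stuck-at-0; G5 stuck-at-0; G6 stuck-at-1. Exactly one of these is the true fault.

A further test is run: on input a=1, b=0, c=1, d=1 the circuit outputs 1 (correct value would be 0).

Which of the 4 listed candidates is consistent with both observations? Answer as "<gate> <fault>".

Evaluate each candidate on input a=1, b=0, c=1, d=1:
  G2 stuck-at-0: G1=1, G2=0 [stuck-at-0], G3=1, G4=0, G5=1, G6=0 → 0 — eliminated
  G4 stuck-at-0: G1=1, G2=0, G3=1, G4=0 [stuck-at-0], G5=1, G6=0 → 0 — eliminated
  G5 stuck-at-0: G1=1, G2=0, G3=1, G4=0, G5=0 [stuck-at-0], G6=0 → 0 — eliminated
  G6 stuck-at-1: G1=1, G2=0, G3=1, G4=0, G5=1, G6=1 [stuck-at-1] → 1 — matches
Only G6 stuck-at-1 reproduces the observed 1.

G6 stuck-at-1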